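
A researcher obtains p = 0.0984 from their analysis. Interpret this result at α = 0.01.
Since p = 0.0984 > α = 0.01, fail to reject H₀.
There is insufficient evidence to reject the null hypothesis; the result is not statistically significant at the 0.01 level.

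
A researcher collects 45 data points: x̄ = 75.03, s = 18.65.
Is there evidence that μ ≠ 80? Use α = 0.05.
One-sample t-test:
H₀: μ = 80
H₁: μ ≠ 80
df = n - 1 = 44
t = (x̄ - μ₀) / (s/√n) = (75.03 - 80) / (18.65/√45) = -1.788
p-value = 0.0807

Since p-value > α = 0.05, we fail to reject H₀.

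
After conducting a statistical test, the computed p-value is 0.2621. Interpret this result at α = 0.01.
Since p = 0.2621 > α = 0.01, fail to reject H₀.
There is insufficient evidence to reject the null hypothesis; the result is not statistically significant at the 0.01 level.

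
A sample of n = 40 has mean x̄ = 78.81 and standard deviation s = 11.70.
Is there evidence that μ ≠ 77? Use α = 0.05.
One-sample t-test:
H₀: μ = 77
H₁: μ ≠ 77
df = n - 1 = 39
t = (x̄ - μ₀) / (s/√n) = (78.81 - 77) / (11.70/√40) = 0.978
p-value = 0.3339

Since p-value > α = 0.05, we fail to reject H₀.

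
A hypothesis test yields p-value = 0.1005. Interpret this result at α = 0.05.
Since p = 0.1005 > α = 0.05, fail to reject H₀.
There is insufficient evidence to reject the null hypothesis; the result is not statistically significant at the 0.05 level.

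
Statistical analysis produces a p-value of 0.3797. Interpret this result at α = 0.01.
Since p = 0.3797 > α = 0.01, fail to reject H₀.
There is insufficient evidence to reject the null hypothesis; the result is not statistically significant at the 0.01 level.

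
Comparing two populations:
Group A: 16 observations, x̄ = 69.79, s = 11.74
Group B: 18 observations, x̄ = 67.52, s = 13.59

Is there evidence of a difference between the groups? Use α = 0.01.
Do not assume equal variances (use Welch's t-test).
Welch's two-sample t-test:
H₀: μ₁ = μ₂
H₁: μ₁ ≠ μ₂
s₁²/n₁ = 11.74²/16 = 8.6142,  s₂²/n₂ = 13.59²/18 = 10.2604
SE = √(s₁²/n₁ + s₂²/n₂) = √(8.6142 + 10.2604) = 4.3445
df (Welch-Satterthwaite) = (s₁²/n₁ + s₂²/n₂)² / [(s₁²/n₁)²/(n₁-1) + (s₂²/n₂)²/(n₂-1)] ≈ 31.98
t = (x̄₁ - x̄₂) / SE = (69.79 - 67.52) / 4.3445 = 2.27 / 4.3445 = 0.522
p-value = 0.6049

Since p-value > α = 0.01, we fail to reject H₀.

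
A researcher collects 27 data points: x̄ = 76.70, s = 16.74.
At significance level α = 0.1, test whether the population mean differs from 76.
One-sample t-test:
H₀: μ = 76
H₁: μ ≠ 76
df = n - 1 = 26
t = (x̄ - μ₀) / (s/√n) = (76.70 - 76) / (16.74/√27) = 0.217
p-value = 0.8297

Since p-value > α = 0.1, we fail to reject H₀.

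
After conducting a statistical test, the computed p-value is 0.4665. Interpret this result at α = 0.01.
Since p = 0.4665 > α = 0.01, fail to reject H₀.
There is insufficient evidence to reject the null hypothesis; the result is not statistically significant at the 0.01 level.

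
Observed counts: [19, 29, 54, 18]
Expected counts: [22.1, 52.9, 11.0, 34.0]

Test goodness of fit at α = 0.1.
Chi-square goodness of fit test:
H₀: observed counts match expected distribution
H₁: observed counts differ from expected distribution
df = k - 1 = 3
χ² = Σ(O - E)²/E
   = (19 - 22.1)²/22.1 + (29 - 52.9)²/52.9 + (54 - 11.0)²/11.0 + (18 - 34.0)²/34.0
   = 0.435 + 10.798 + 168.091 + 7.529
   = 186.85
p-value < 0.0001

Since p-value < α = 0.1, we reject H₀.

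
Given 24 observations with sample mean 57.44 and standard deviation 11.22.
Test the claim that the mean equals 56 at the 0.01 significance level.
One-sample t-test:
H₀: μ = 56
H₁: μ ≠ 56
df = n - 1 = 23
t = (x̄ - μ₀) / (s/√n) = (57.44 - 56) / (11.22/√24) = 0.629
p-value = 0.5357

Since p-value > α = 0.01, we fail to reject H₀.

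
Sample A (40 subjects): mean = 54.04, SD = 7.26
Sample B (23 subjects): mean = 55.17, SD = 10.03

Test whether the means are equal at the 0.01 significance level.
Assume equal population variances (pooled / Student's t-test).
Student's two-sample t-test (equal variances):
H₀: μ₁ = μ₂
H₁: μ₁ ≠ μ₂
df = n₁ + n₂ - 2 = 61
Pooled variance s_p² = [(n₁-1)s₁² + (n₂-1)s₂²] / (n₁ + n₂ - 2) = [(39)(7.26²) + (22)(10.03²)] / 61 = 69.9806
SE = √(s_p²(1/n₁ + 1/n₂)) = √(69.9806 × (1/40 + 1/23)) = 2.1891
t = (x̄₁ - x̄₂) / SE = (54.04 - 55.17) / 2.1891 = -1.13 / 2.1891 = -0.516
p-value = 0.6076

Since p-value > α = 0.01, we fail to reject H₀.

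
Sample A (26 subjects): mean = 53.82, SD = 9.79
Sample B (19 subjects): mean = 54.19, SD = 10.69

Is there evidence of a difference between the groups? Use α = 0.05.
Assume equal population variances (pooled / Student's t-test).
Student's two-sample t-test (equal variances):
H₀: μ₁ = μ₂
H₁: μ₁ ≠ μ₂
df = n₁ + n₂ - 2 = 43
Pooled variance s_p² = [(n₁-1)s₁² + (n₂-1)s₂²] / (n₁ + n₂ - 2) = [(25)(9.79²) + (18)(10.69²)] / 43 = 103.5598
SE = √(s_p²(1/n₁ + 1/n₂)) = √(103.5598 × (1/26 + 1/19)) = 3.0714
t = (x̄₁ - x̄₂) / SE = (53.82 - 54.19) / 3.0714 = -0.37 / 3.0714 = -0.120
p-value = 0.9047

Since p-value > α = 0.05, we fail to reject H₀.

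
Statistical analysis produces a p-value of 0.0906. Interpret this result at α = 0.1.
Since p = 0.0906 < α = 0.1, reject H₀.
There is sufficient evidence to reject the null hypothesis; the result is statistically significant at the 0.1 level.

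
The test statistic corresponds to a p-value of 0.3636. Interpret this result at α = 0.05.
Since p = 0.3636 > α = 0.05, fail to reject H₀.
There is insufficient evidence to reject the null hypothesis; the result is not statistically significant at the 0.05 level.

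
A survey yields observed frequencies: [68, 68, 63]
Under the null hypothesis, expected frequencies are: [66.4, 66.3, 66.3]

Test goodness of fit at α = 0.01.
Chi-square goodness of fit test:
H₀: observed counts match expected distribution
H₁: observed counts differ from expected distribution
df = k - 1 = 2
χ² = Σ(O - E)²/E
   = (68 - 66.4)²/66.4 + (68 - 66.3)²/66.3 + (63 - 66.3)²/66.3
   = 0.039 + 0.044 + 0.164
   = 0.25
p-value = 0.8841

Since p-value > α = 0.01, we fail to reject H₀.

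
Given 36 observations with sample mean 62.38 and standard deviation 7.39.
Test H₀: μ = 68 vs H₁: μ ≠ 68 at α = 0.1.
One-sample t-test:
H₀: μ = 68
H₁: μ ≠ 68
df = n - 1 = 35
t = (x̄ - μ₀) / (s/√n) = (62.38 - 68) / (7.39/√36) = -4.563
p-value = 0.0001

Since p-value < α = 0.1, we reject H₀.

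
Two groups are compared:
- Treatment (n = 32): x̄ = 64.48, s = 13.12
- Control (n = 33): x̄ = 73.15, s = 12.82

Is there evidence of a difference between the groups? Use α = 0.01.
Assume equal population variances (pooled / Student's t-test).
Student's two-sample t-test (equal variances):
H₀: μ₁ = μ₂
H₁: μ₁ ≠ μ₂
df = n₁ + n₂ - 2 = 63
Pooled variance s_p² = [(n₁-1)s₁² + (n₂-1)s₂²] / (n₁ + n₂ - 2) = [(31)(13.12²) + (32)(12.82²)] / 63 = 168.1816
SE = √(s_p²(1/n₁ + 1/n₂)) = √(168.1816 × (1/32 + 1/33)) = 3.2175
t = (x̄₁ - x̄₂) / SE = (64.48 - 73.15) / 3.2175 = -8.67 / 3.2175 = -2.695
p-value = 0.0090

Since p-value < α = 0.01, we reject H₀.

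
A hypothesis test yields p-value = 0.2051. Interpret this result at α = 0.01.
Since p = 0.2051 > α = 0.01, fail to reject H₀.
There is insufficient evidence to reject the null hypothesis; the result is not statistically significant at the 0.01 level.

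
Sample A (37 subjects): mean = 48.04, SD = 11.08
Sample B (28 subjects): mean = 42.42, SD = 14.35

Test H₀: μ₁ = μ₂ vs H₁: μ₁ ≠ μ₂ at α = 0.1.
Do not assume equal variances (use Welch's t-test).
Welch's two-sample t-test:
H₀: μ₁ = μ₂
H₁: μ₁ ≠ μ₂
s₁²/n₁ = 11.08²/37 = 3.3180,  s₂²/n₂ = 14.35²/28 = 7.3544
SE = √(s₁²/n₁ + s₂²/n₂) = √(3.3180 + 7.3544) = 3.2669
df (Welch-Satterthwaite) = (s₁²/n₁ + s₂²/n₂)² / [(s₁²/n₁)²/(n₁-1) + (s₂²/n₂)²/(n₂-1)] ≈ 49.33
t = (x̄₁ - x̄₂) / SE = (48.04 - 42.42) / 3.2669 = 5.62 / 3.2669 = 1.720
p-value = 0.0916

Since p-value < α = 0.1, we reject H₀.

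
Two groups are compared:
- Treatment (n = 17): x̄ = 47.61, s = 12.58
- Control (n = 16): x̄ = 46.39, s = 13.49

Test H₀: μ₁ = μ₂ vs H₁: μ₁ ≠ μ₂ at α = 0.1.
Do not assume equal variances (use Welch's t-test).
Welch's two-sample t-test:
H₀: μ₁ = μ₂
H₁: μ₁ ≠ μ₂
s₁²/n₁ = 12.58²/17 = 9.3092,  s₂²/n₂ = 13.49²/16 = 11.3738
SE = √(s₁²/n₁ + s₂²/n₂) = √(9.3092 + 11.3738) = 4.5479
df (Welch-Satterthwaite) = (s₁²/n₁ + s₂²/n₂)² / [(s₁²/n₁)²/(n₁-1) + (s₂²/n₂)²/(n₂-1)] ≈ 30.47
t = (x̄₁ - x̄₂) / SE = (47.61 - 46.39) / 4.5479 = 1.22 / 4.5479 = 0.268
p-value = 0.7903

Since p-value > α = 0.1, we fail to reject H₀.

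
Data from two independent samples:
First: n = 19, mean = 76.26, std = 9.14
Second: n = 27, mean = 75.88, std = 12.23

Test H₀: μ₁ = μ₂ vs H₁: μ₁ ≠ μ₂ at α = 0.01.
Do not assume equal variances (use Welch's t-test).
Welch's two-sample t-test:
H₀: μ₁ = μ₂
H₁: μ₁ ≠ μ₂
s₁²/n₁ = 9.14²/19 = 4.3968,  s₂²/n₂ = 12.23²/27 = 5.5397
SE = √(s₁²/n₁ + s₂²/n₂) = √(4.3968 + 5.5397) = 3.1522
df (Welch-Satterthwaite) = (s₁²/n₁ + s₂²/n₂)² / [(s₁²/n₁)²/(n₁-1) + (s₂²/n₂)²/(n₂-1)] ≈ 43.80
t = (x̄₁ - x̄₂) / SE = (76.26 - 75.88) / 3.1522 = 0.38 / 3.1522 = 0.121
p-value = 0.9046

Since p-value > α = 0.01, we fail to reject H₀.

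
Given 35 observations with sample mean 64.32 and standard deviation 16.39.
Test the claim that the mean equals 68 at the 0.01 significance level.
One-sample t-test:
H₀: μ = 68
H₁: μ ≠ 68
df = n - 1 = 34
t = (x̄ - μ₀) / (s/√n) = (64.32 - 68) / (16.39/√35) = -1.328
p-value = 0.1929

Since p-value > α = 0.01, we fail to reject H₀.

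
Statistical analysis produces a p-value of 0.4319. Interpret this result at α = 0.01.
Since p = 0.4319 > α = 0.01, fail to reject H₀.
There is insufficient evidence to reject the null hypothesis; the result is not statistically significant at the 0.01 level.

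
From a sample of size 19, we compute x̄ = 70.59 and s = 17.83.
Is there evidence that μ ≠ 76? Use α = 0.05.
One-sample t-test:
H₀: μ = 76
H₁: μ ≠ 76
df = n - 1 = 18
t = (x̄ - μ₀) / (s/√n) = (70.59 - 76) / (17.83/√19) = -1.323
p-value = 0.2025

Since p-value > α = 0.05, we fail to reject H₀.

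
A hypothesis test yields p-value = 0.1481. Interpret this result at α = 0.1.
Since p = 0.1481 > α = 0.1, fail to reject H₀.
There is insufficient evidence to reject the null hypothesis; the result is not statistically significant at the 0.1 level.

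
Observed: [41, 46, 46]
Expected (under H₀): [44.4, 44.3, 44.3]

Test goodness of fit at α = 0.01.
Chi-square goodness of fit test:
H₀: observed counts match expected distribution
H₁: observed counts differ from expected distribution
df = k - 1 = 2
χ² = Σ(O - E)²/E
   = (41 - 44.4)²/44.4 + (46 - 44.3)²/44.3 + (46 - 44.3)²/44.3
   = 0.260 + 0.065 + 0.065
   = 0.39
p-value = 0.8225

Since p-value > α = 0.01, we fail to reject H₀.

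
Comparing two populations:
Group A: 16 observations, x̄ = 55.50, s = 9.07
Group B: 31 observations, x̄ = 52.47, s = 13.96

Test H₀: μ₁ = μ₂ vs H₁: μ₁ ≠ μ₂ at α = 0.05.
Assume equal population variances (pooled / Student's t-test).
Student's two-sample t-test (equal variances):
H₀: μ₁ = μ₂
H₁: μ₁ ≠ μ₂
df = n₁ + n₂ - 2 = 45
Pooled variance s_p² = [(n₁-1)s₁² + (n₂-1)s₂²] / (n₁ + n₂ - 2) = [(15)(9.07²) + (30)(13.96²)] / 45 = 157.3427
SE = √(s_p²(1/n₁ + 1/n₂)) = √(157.3427 × (1/16 + 1/31)) = 3.8613
t = (x̄₁ - x̄₂) / SE = (55.50 - 52.47) / 3.8613 = 3.03 / 3.8613 = 0.785
p-value = 0.4367

Since p-value > α = 0.05, we fail to reject H₀.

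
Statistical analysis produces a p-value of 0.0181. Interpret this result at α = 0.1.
Since p = 0.0181 < α = 0.1, reject H₀.
There is sufficient evidence to reject the null hypothesis; the result is statistically significant at the 0.1 level.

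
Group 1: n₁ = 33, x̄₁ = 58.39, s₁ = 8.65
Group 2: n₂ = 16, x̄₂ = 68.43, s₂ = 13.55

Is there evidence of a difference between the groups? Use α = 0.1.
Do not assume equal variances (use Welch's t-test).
Welch's two-sample t-test:
H₀: μ₁ = μ₂
H₁: μ₁ ≠ μ₂
s₁²/n₁ = 8.65²/33 = 2.2673,  s₂²/n₂ = 13.55²/16 = 11.4752
SE = √(s₁²/n₁ + s₂²/n₂) = √(2.2673 + 11.4752) = 3.7071
df (Welch-Satterthwaite) = (s₁²/n₁ + s₂²/n₂)² / [(s₁²/n₁)²/(n₁-1) + (s₂²/n₂)²/(n₂-1)] ≈ 21.13
t = (x̄₁ - x̄₂) / SE = (58.39 - 68.43) / 3.7071 = -10.04 / 3.7071 = -2.708
p-value = 0.0131

Since p-value < α = 0.1, we reject H₀.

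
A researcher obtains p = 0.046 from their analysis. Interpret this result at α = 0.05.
Since p = 0.046 < α = 0.05, reject H₀.
There is sufficient evidence to reject the null hypothesis; the result is statistically significant at the 0.05 level.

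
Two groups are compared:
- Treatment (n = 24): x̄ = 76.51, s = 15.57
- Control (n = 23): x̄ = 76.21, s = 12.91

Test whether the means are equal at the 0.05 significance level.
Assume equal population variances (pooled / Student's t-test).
Student's two-sample t-test (equal variances):
H₀: μ₁ = μ₂
H₁: μ₁ ≠ μ₂
df = n₁ + n₂ - 2 = 45
Pooled variance s_p² = [(n₁-1)s₁² + (n₂-1)s₂²] / (n₁ + n₂ - 2) = [(23)(15.57²) + (22)(12.91²)] / 45 = 205.3882
SE = √(s_p²(1/n₁ + 1/n₂)) = √(205.3882 × (1/24 + 1/23)) = 4.1818
t = (x̄₁ - x̄₂) / SE = (76.51 - 76.21) / 4.1818 = 0.30 / 4.1818 = 0.072
p-value = 0.9431

Since p-value > α = 0.05, we fail to reject H₀.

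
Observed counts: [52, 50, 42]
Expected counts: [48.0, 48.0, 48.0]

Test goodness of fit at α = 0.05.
Chi-square goodness of fit test:
H₀: observed counts match expected distribution
H₁: observed counts differ from expected distribution
df = k - 1 = 2
χ² = Σ(O - E)²/E
   = (52 - 48.0)²/48.0 + (50 - 48.0)²/48.0 + (42 - 48.0)²/48.0
   = 0.333 + 0.083 + 0.750
   = 1.17
p-value = 0.5580

Since p-value > α = 0.05, we fail to reject H₀.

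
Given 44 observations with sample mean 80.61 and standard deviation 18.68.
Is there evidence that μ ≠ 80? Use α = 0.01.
One-sample t-test:
H₀: μ = 80
H₁: μ ≠ 80
df = n - 1 = 43
t = (x̄ - μ₀) / (s/√n) = (80.61 - 80) / (18.68/√44) = 0.217
p-value = 0.8295

Since p-value > α = 0.01, we fail to reject H₀.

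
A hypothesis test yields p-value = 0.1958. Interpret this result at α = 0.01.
Since p = 0.1958 > α = 0.01, fail to reject H₀.
There is insufficient evidence to reject the null hypothesis; the result is not statistically significant at the 0.01 level.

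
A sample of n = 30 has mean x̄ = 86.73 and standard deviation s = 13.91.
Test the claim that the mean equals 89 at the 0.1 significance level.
One-sample t-test:
H₀: μ = 89
H₁: μ ≠ 89
df = n - 1 = 29
t = (x̄ - μ₀) / (s/√n) = (86.73 - 89) / (13.91/√30) = -0.894
p-value = 0.3788

Since p-value > α = 0.1, we fail to reject H₀.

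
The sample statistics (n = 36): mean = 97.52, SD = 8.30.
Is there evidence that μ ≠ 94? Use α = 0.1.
One-sample t-test:
H₀: μ = 94
H₁: μ ≠ 94
df = n - 1 = 35
t = (x̄ - μ₀) / (s/√n) = (97.52 - 94) / (8.30/√36) = 2.545
p-value = 0.0155

Since p-value < α = 0.1, we reject H₀.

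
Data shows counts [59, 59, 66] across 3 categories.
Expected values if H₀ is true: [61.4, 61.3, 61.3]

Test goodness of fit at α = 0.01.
Chi-square goodness of fit test:
H₀: observed counts match expected distribution
H₁: observed counts differ from expected distribution
df = k - 1 = 2
χ² = Σ(O - E)²/E
   = (59 - 61.4)²/61.4 + (59 - 61.3)²/61.3 + (66 - 61.3)²/61.3
   = 0.094 + 0.086 + 0.360
   = 0.54
p-value = 0.7632

Since p-value > α = 0.01, we fail to reject H₀.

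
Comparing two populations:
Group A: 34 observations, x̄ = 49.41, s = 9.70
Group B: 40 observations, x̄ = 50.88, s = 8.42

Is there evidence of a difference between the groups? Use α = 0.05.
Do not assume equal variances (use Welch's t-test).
Welch's two-sample t-test:
H₀: μ₁ = μ₂
H₁: μ₁ ≠ μ₂
s₁²/n₁ = 9.70²/34 = 2.7674,  s₂²/n₂ = 8.42²/40 = 1.7724
SE = √(s₁²/n₁ + s₂²/n₂) = √(2.7674 + 1.7724) = 2.1307
df (Welch-Satterthwaite) = (s₁²/n₁ + s₂²/n₂)² / [(s₁²/n₁)²/(n₁-1) + (s₂²/n₂)²/(n₂-1)] ≈ 65.93
t = (x̄₁ - x̄₂) / SE = (49.41 - 50.88) / 2.1307 = -1.47 / 2.1307 = -0.690
p-value = 0.4927

Since p-value > α = 0.05, we fail to reject H₀.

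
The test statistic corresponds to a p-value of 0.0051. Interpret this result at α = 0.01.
Since p = 0.0051 < α = 0.01, reject H₀.
There is sufficient evidence to reject the null hypothesis; the result is statistically significant at the 0.01 level.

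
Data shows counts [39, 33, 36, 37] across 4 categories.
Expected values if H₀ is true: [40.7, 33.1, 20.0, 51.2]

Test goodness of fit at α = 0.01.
Chi-square goodness of fit test:
H₀: observed counts match expected distribution
H₁: observed counts differ from expected distribution
df = k - 1 = 3
χ² = Σ(O - E)²/E
   = (39 - 40.7)²/40.7 + (33 - 33.1)²/33.1 + (36 - 20.0)²/20.0 + (37 - 51.2)²/51.2
   = 0.071 + 0.000 + 12.800 + 3.938
   = 16.81
p-value = 0.0008

Since p-value < α = 0.01, we reject H₀.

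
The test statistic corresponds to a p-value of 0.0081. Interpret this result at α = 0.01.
Since p = 0.0081 < α = 0.01, reject H₀.
There is sufficient evidence to reject the null hypothesis; the result is statistically significant at the 0.01 level.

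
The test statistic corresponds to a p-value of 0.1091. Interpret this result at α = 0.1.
Since p = 0.1091 > α = 0.1, fail to reject H₀.
There is insufficient evidence to reject the null hypothesis; the result is not statistically significant at the 0.1 level.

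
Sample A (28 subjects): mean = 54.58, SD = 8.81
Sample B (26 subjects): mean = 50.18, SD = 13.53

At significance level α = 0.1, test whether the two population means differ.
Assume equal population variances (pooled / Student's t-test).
Student's two-sample t-test (equal variances):
H₀: μ₁ = μ₂
H₁: μ₁ ≠ μ₂
df = n₁ + n₂ - 2 = 52
Pooled variance s_p² = [(n₁-1)s₁² + (n₂-1)s₂²] / (n₁ + n₂ - 2) = [(27)(8.81²) + (25)(13.53²)] / 52 = 128.3107
SE = √(s_p²(1/n₁ + 1/n₂)) = √(128.3107 × (1/28 + 1/26)) = 3.0851
t = (x̄₁ - x̄₂) / SE = (54.58 - 50.18) / 3.0851 = 4.40 / 3.0851 = 1.426
p-value = 0.1598

Since p-value > α = 0.1, we fail to reject H₀.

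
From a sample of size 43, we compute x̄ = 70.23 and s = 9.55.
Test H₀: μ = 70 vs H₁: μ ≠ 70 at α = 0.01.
One-sample t-test:
H₀: μ = 70
H₁: μ ≠ 70
df = n - 1 = 42
t = (x̄ - μ₀) / (s/√n) = (70.23 - 70) / (9.55/√43) = 0.158
p-value = 0.8753

Since p-value > α = 0.01, we fail to reject H₀.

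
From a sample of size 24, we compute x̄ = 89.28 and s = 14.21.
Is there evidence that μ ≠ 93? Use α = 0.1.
One-sample t-test:
H₀: μ = 93
H₁: μ ≠ 93
df = n - 1 = 23
t = (x̄ - μ₀) / (s/√n) = (89.28 - 93) / (14.21/√24) = -1.282
p-value = 0.2124

Since p-value > α = 0.1, we fail to reject H₀.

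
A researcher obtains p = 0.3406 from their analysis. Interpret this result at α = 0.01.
Since p = 0.3406 > α = 0.01, fail to reject H₀.
There is insufficient evidence to reject the null hypothesis; the result is not statistically significant at the 0.01 level.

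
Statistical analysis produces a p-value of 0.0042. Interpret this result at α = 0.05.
Since p = 0.0042 < α = 0.05, reject H₀.
There is sufficient evidence to reject the null hypothesis; the result is statistically significant at the 0.05 level.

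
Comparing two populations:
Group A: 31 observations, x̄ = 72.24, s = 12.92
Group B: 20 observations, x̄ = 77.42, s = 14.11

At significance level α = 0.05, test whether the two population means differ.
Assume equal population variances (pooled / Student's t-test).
Student's two-sample t-test (equal variances):
H₀: μ₁ = μ₂
H₁: μ₁ ≠ μ₂
df = n₁ + n₂ - 2 = 49
Pooled variance s_p² = [(n₁-1)s₁² + (n₂-1)s₂²] / (n₁ + n₂ - 2) = [(30)(12.92²) + (19)(14.11²)] / 49 = 179.3988
SE = √(s_p²(1/n₁ + 1/n₂)) = √(179.3988 × (1/31 + 1/20)) = 3.8415
t = (x̄₁ - x̄₂) / SE = (72.24 - 77.42) / 3.8415 = -5.18 / 3.8415 = -1.348
p-value = 0.1837

Since p-value > α = 0.05, we fail to reject H₀.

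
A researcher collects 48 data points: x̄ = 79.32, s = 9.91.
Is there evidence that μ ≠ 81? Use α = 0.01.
One-sample t-test:
H₀: μ = 81
H₁: μ ≠ 81
df = n - 1 = 47
t = (x̄ - μ₀) / (s/√n) = (79.32 - 81) / (9.91/√48) = -1.175
p-value = 0.2461

Since p-value > α = 0.01, we fail to reject H₀.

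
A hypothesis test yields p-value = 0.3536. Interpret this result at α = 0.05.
Since p = 0.3536 > α = 0.05, fail to reject H₀.
There is insufficient evidence to reject the null hypothesis; the result is not statistically significant at the 0.05 level.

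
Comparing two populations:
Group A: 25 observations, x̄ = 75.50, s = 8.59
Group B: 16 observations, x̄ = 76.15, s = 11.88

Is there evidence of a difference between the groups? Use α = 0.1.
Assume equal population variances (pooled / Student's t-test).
Student's two-sample t-test (equal variances):
H₀: μ₁ = μ₂
H₁: μ₁ ≠ μ₂
df = n₁ + n₂ - 2 = 39
Pooled variance s_p² = [(n₁-1)s₁² + (n₂-1)s₂²] / (n₁ + n₂ - 2) = [(24)(8.59²) + (15)(11.88²)] / 39 = 99.6905
SE = √(s_p²(1/n₁ + 1/n₂)) = √(99.6905 × (1/25 + 1/16)) = 3.1966
t = (x̄₁ - x̄₂) / SE = (75.50 - 76.15) / 3.1966 = -0.65 / 3.1966 = -0.203
p-value = 0.8399

Since p-value > α = 0.1, we fail to reject H₀.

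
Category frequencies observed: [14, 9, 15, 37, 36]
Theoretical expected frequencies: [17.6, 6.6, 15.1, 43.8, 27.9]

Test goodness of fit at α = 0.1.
Chi-square goodness of fit test:
H₀: observed counts match expected distribution
H₁: observed counts differ from expected distribution
df = k - 1 = 4
χ² = Σ(O - E)²/E
   = (14 - 17.6)²/17.6 + (9 - 6.6)²/6.6 + (15 - 15.1)²/15.1 + (37 - 43.8)²/43.8 + (36 - 27.9)²/27.9
   = 0.736 + 0.873 + 0.001 + 1.056 + 2.352
   = 5.02
p-value = 0.2856

Since p-value > α = 0.1, we fail to reject H₀.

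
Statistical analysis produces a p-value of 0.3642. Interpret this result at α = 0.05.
Since p = 0.3642 > α = 0.05, fail to reject H₀.
There is insufficient evidence to reject the null hypothesis; the result is not statistically significant at the 0.05 level.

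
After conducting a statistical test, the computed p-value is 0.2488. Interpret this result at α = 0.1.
Since p = 0.2488 > α = 0.1, fail to reject H₀.
There is insufficient evidence to reject the null hypothesis; the result is not statistically significant at the 0.1 level.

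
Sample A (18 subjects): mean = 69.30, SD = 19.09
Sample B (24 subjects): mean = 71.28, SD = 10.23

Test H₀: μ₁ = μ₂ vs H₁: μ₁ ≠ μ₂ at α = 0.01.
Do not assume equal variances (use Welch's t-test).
Welch's two-sample t-test:
H₀: μ₁ = μ₂
H₁: μ₁ ≠ μ₂
s₁²/n₁ = 19.09²/18 = 20.2460,  s₂²/n₂ = 10.23²/24 = 4.3605
SE = √(s₁²/n₁ + s₂²/n₂) = √(20.2460 + 4.3605) = 4.9605
df (Welch-Satterthwaite) = (s₁²/n₁ + s₂²/n₂)² / [(s₁²/n₁)²/(n₁-1) + (s₂²/n₂)²/(n₂-1)] ≈ 24.28
t = (x̄₁ - x̄₂) / SE = (69.30 - 71.28) / 4.9605 = -1.98 / 4.9605 = -0.399
p-value = 0.6933

Since p-value > α = 0.01, we fail to reject H₀.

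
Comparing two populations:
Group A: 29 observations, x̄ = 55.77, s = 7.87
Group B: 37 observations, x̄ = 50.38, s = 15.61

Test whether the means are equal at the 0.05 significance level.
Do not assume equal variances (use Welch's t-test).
Welch's two-sample t-test:
H₀: μ₁ = μ₂
H₁: μ₁ ≠ μ₂
s₁²/n₁ = 7.87²/29 = 2.1358,  s₂²/n₂ = 15.61²/37 = 6.5857
SE = √(s₁²/n₁ + s₂²/n₂) = √(2.1358 + 6.5857) = 2.9532
df (Welch-Satterthwaite) = (s₁²/n₁ + s₂²/n₂)² / [(s₁²/n₁)²/(n₁-1) + (s₂²/n₂)²/(n₂-1)] ≈ 55.62
t = (x̄₁ - x̄₂) / SE = (55.77 - 50.38) / 2.9532 = 5.39 / 2.9532 = 1.825
p-value = 0.0734

Since p-value > α = 0.05, we fail to reject H₀.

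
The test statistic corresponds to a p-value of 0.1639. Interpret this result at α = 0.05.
Since p = 0.1639 > α = 0.05, fail to reject H₀.
There is insufficient evidence to reject the null hypothesis; the result is not statistically significant at the 0.05 level.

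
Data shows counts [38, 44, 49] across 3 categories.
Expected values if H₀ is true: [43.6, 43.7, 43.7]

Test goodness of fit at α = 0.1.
Chi-square goodness of fit test:
H₀: observed counts match expected distribution
H₁: observed counts differ from expected distribution
df = k - 1 = 2
χ² = Σ(O - E)²/E
   = (38 - 43.6)²/43.6 + (44 - 43.7)²/43.7 + (49 - 43.7)²/43.7
   = 0.719 + 0.002 + 0.643
   = 1.36
p-value = 0.5056

Since p-value > α = 0.1, we fail to reject H₀.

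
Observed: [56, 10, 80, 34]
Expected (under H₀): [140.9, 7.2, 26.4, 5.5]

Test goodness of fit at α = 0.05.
Chi-square goodness of fit test:
H₀: observed counts match expected distribution
H₁: observed counts differ from expected distribution
df = k - 1 = 3
χ² = Σ(O - E)²/E
   = (56 - 140.9)²/140.9 + (10 - 7.2)²/7.2 + (80 - 26.4)²/26.4 + (34 - 5.5)²/5.5
   = 51.157 + 1.089 + 108.824 + 147.682
   = 308.75
p-value < 0.0001

Since p-value < α = 0.05, we reject H₀.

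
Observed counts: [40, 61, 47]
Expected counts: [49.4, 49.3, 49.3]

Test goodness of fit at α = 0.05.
Chi-square goodness of fit test:
H₀: observed counts match expected distribution
H₁: observed counts differ from expected distribution
df = k - 1 = 2
χ² = Σ(O - E)²/E
   = (40 - 49.4)²/49.4 + (61 - 49.3)²/49.3 + (47 - 49.3)²/49.3
   = 1.789 + 2.777 + 0.107
   = 4.67
p-value = 0.0967

Since p-value > α = 0.05, we fail to reject H₀.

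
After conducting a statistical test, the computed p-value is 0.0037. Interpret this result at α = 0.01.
Since p = 0.0037 < α = 0.01, reject H₀.
There is sufficient evidence to reject the null hypothesis; the result is statistically significant at the 0.01 level.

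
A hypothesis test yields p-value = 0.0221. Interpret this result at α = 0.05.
Since p = 0.0221 < α = 0.05, reject H₀.
There is sufficient evidence to reject the null hypothesis; the result is statistically significant at the 0.05 level.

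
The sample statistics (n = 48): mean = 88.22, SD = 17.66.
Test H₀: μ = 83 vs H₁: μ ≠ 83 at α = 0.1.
One-sample t-test:
H₀: μ = 83
H₁: μ ≠ 83
df = n - 1 = 47
t = (x̄ - μ₀) / (s/√n) = (88.22 - 83) / (17.66/√48) = 2.048
p-value = 0.0462

Since p-value < α = 0.1, we reject H₀.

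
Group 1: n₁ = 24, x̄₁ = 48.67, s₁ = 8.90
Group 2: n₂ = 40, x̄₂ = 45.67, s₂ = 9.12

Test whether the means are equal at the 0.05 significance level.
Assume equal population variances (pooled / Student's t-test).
Student's two-sample t-test (equal variances):
H₀: μ₁ = μ₂
H₁: μ₁ ≠ μ₂
df = n₁ + n₂ - 2 = 62
Pooled variance s_p² = [(n₁-1)s₁² + (n₂-1)s₂²] / (n₁ + n₂ - 2) = [(23)(8.90²) + (39)(9.12²)] / 62 = 81.7037
SE = √(s_p²(1/n₁ + 1/n₂)) = √(81.7037 × (1/24 + 1/40)) = 2.3339
t = (x̄₁ - x̄₂) / SE = (48.67 - 45.67) / 2.3339 = 3.00 / 2.3339 = 1.285
p-value = 0.2034

Since p-value > α = 0.05, we fail to reject H₀.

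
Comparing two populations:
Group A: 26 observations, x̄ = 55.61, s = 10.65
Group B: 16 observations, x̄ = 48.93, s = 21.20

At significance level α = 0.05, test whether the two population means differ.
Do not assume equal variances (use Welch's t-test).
Welch's two-sample t-test:
H₀: μ₁ = μ₂
H₁: μ₁ ≠ μ₂
s₁²/n₁ = 10.65²/26 = 4.3624,  s₂²/n₂ = 21.20²/16 = 28.0900
SE = √(s₁²/n₁ + s₂²/n₂) = √(4.3624 + 28.0900) = 5.6967
df (Welch-Satterthwaite) = (s₁²/n₁ + s₂²/n₂)² / [(s₁²/n₁)²/(n₁-1) + (s₂²/n₂)²/(n₂-1)] ≈ 19.74
t = (x̄₁ - x̄₂) / SE = (55.61 - 48.93) / 5.6967 = 6.68 / 5.6967 = 1.173
p-value = 0.2549

Since p-value > α = 0.05, we fail to reject H₀.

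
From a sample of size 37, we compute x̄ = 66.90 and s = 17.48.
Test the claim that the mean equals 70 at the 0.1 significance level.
One-sample t-test:
H₀: μ = 70
H₁: μ ≠ 70
df = n - 1 = 36
t = (x̄ - μ₀) / (s/√n) = (66.90 - 70) / (17.48/√37) = -1.079
p-value = 0.2879

Since p-value > α = 0.1, we fail to reject H₀.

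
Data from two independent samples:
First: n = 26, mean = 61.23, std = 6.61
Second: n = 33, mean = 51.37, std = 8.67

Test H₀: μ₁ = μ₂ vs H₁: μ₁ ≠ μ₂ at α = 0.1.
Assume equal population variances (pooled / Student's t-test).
Student's two-sample t-test (equal variances):
H₀: μ₁ = μ₂
H₁: μ₁ ≠ μ₂
df = n₁ + n₂ - 2 = 57
Pooled variance s_p² = [(n₁-1)s₁² + (n₂-1)s₂²] / (n₁ + n₂ - 2) = [(25)(6.61²) + (32)(8.67²)] / 57 = 61.3633
SE = √(s_p²(1/n₁ + 1/n₂)) = √(61.3633 × (1/26 + 1/33)) = 2.0542
t = (x̄₁ - x̄₂) / SE = (61.23 - 51.37) / 2.0542 = 9.86 / 2.0542 = 4.800
p-value < 0.0001

Since p-value < α = 0.1, we reject H₀.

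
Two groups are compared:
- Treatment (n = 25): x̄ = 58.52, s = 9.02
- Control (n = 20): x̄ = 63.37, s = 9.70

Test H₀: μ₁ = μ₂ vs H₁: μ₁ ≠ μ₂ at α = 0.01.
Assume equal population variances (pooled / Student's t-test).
Student's two-sample t-test (equal variances):
H₀: μ₁ = μ₂
H₁: μ₁ ≠ μ₂
df = n₁ + n₂ - 2 = 43
Pooled variance s_p² = [(n₁-1)s₁² + (n₂-1)s₂²] / (n₁ + n₂ - 2) = [(24)(9.02²) + (19)(9.70²)] / 43 = 86.9851
SE = √(s_p²(1/n₁ + 1/n₂)) = √(86.9851 × (1/25 + 1/20)) = 2.7980
t = (x̄₁ - x̄₂) / SE = (58.52 - 63.37) / 2.7980 = -4.85 / 2.7980 = -1.733
p-value = 0.0902

Since p-value > α = 0.01, we fail to reject H₀.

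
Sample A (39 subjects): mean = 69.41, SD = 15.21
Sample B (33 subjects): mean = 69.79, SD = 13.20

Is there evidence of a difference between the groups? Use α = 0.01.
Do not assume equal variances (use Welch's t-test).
Welch's two-sample t-test:
H₀: μ₁ = μ₂
H₁: μ₁ ≠ μ₂
s₁²/n₁ = 15.21²/39 = 5.9319,  s₂²/n₂ = 13.20²/33 = 5.2800
SE = √(s₁²/n₁ + s₂²/n₂) = √(5.9319 + 5.2800) = 3.3484
df (Welch-Satterthwaite) = (s₁²/n₁ + s₂²/n₂)² / [(s₁²/n₁)²/(n₁-1) + (s₂²/n₂)²/(n₂-1)] ≈ 69.95
t = (x̄₁ - x̄₂) / SE = (69.41 - 69.79) / 3.3484 = -0.38 / 3.3484 = -0.113
p-value = 0.9100

Since p-value > α = 0.01, we fail to reject H₀.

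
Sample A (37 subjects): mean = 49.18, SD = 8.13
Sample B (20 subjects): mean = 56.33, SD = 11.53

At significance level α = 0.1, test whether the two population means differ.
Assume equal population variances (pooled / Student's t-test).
Student's two-sample t-test (equal variances):
H₀: μ₁ = μ₂
H₁: μ₁ ≠ μ₂
df = n₁ + n₂ - 2 = 55
Pooled variance s_p² = [(n₁-1)s₁² + (n₂-1)s₂²] / (n₁ + n₂ - 2) = [(36)(8.13²) + (19)(11.53²)] / 55 = 89.1885
SE = √(s_p²(1/n₁ + 1/n₂)) = √(89.1885 × (1/37 + 1/20)) = 2.6211
t = (x̄₁ - x̄₂) / SE = (49.18 - 56.33) / 2.6211 = -7.15 / 2.6211 = -2.728
p-value = 0.0085

Since p-value < α = 0.1, we reject H₀.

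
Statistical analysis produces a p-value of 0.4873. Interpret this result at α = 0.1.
Since p = 0.4873 > α = 0.1, fail to reject H₀.
There is insufficient evidence to reject the null hypothesis; the result is not statistically significant at the 0.1 level.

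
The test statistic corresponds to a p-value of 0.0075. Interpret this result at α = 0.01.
Since p = 0.0075 < α = 0.01, reject H₀.
There is sufficient evidence to reject the null hypothesis; the result is statistically significant at the 0.01 level.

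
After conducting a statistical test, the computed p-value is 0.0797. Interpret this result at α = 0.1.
Since p = 0.0797 < α = 0.1, reject H₀.
There is sufficient evidence to reject the null hypothesis; the result is statistically significant at the 0.1 level.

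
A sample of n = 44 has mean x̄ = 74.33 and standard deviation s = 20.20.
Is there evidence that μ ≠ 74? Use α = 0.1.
One-sample t-test:
H₀: μ = 74
H₁: μ ≠ 74
df = n - 1 = 43
t = (x̄ - μ₀) / (s/√n) = (74.33 - 74) / (20.20/√44) = 0.108
p-value = 0.9142

Since p-value > α = 0.1, we fail to reject H₀.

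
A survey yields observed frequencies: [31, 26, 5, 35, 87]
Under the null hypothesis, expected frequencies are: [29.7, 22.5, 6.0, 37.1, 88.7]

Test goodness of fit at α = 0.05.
Chi-square goodness of fit test:
H₀: observed counts match expected distribution
H₁: observed counts differ from expected distribution
df = k - 1 = 4
χ² = Σ(O - E)²/E
   = (31 - 29.7)²/29.7 + (26 - 22.5)²/22.5 + (5 - 6.0)²/6.0 + (35 - 37.1)²/37.1 + (87 - 88.7)²/88.7
   = 0.057 + 0.544 + 0.167 + 0.119 + 0.033
   = 0.92
p-value = 0.9218

Since p-value > α = 0.05, we fail to reject H₀.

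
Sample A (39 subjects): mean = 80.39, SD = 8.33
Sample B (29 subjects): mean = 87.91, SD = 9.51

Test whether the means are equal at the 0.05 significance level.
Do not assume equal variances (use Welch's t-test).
Welch's two-sample t-test:
H₀: μ₁ = μ₂
H₁: μ₁ ≠ μ₂
s₁²/n₁ = 8.33²/39 = 1.7792,  s₂²/n₂ = 9.51²/29 = 3.1186
SE = √(s₁²/n₁ + s₂²/n₂) = √(1.7792 + 3.1186) = 2.2131
df (Welch-Satterthwaite) = (s₁²/n₁ + s₂²/n₂)² / [(s₁²/n₁)²/(n₁-1) + (s₂²/n₂)²/(n₂-1)] ≈ 55.70
t = (x̄₁ - x̄₂) / SE = (80.39 - 87.91) / 2.2131 = -7.52 / 2.2131 = -3.398
p-value = 0.0013

Since p-value < α = 0.05, we reject H₀.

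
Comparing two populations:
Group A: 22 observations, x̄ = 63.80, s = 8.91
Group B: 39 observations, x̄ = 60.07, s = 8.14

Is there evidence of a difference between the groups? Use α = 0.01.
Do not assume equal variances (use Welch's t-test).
Welch's two-sample t-test:
H₀: μ₁ = μ₂
H₁: μ₁ ≠ μ₂
s₁²/n₁ = 8.91²/22 = 3.6086,  s₂²/n₂ = 8.14²/39 = 1.6990
SE = √(s₁²/n₁ + s₂²/n₂) = √(3.6086 + 1.6990) = 2.3038
df (Welch-Satterthwaite) = (s₁²/n₁ + s₂²/n₂)² / [(s₁²/n₁)²/(n₁-1) + (s₂²/n₂)²/(n₂-1)] ≈ 40.47
t = (x̄₁ - x̄₂) / SE = (63.80 - 60.07) / 2.3038 = 3.73 / 2.3038 = 1.619
p-value = 0.1132

Since p-value > α = 0.01, we fail to reject H₀.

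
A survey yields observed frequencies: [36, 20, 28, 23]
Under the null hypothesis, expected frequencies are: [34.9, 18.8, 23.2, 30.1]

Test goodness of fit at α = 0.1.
Chi-square goodness of fit test:
H₀: observed counts match expected distribution
H₁: observed counts differ from expected distribution
df = k - 1 = 3
χ² = Σ(O - E)²/E
   = (36 - 34.9)²/34.9 + (20 - 18.8)²/18.8 + (28 - 23.2)²/23.2 + (23 - 30.1)²/30.1
   = 0.035 + 0.077 + 0.993 + 1.675
   = 2.78
p-value = 0.4269

Since p-value > α = 0.1, we fail to reject H₀.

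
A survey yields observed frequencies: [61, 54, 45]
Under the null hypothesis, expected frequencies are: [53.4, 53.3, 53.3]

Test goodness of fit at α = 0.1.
Chi-square goodness of fit test:
H₀: observed counts match expected distribution
H₁: observed counts differ from expected distribution
df = k - 1 = 2
χ² = Σ(O - E)²/E
   = (61 - 53.4)²/53.4 + (54 - 53.3)²/53.3 + (45 - 53.3)²/53.3
   = 1.082 + 0.009 + 1.292
   = 2.38
p-value = 0.3037

Since p-value > α = 0.1, we fail to reject H₀.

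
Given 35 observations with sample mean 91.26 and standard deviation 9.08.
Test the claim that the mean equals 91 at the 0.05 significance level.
One-sample t-test:
H₀: μ = 91
H₁: μ ≠ 91
df = n - 1 = 34
t = (x̄ - μ₀) / (s/√n) = (91.26 - 91) / (9.08/√35) = 0.169
p-value = 0.8665

Since p-value > α = 0.05, we fail to reject H₀.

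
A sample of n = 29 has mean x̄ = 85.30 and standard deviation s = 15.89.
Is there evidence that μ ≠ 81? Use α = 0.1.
One-sample t-test:
H₀: μ = 81
H₁: μ ≠ 81
df = n - 1 = 28
t = (x̄ - μ₀) / (s/√n) = (85.30 - 81) / (15.89/√29) = 1.457
p-value = 0.1562

Since p-value > α = 0.1, we fail to reject H₀.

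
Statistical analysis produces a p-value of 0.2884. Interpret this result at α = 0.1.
Since p = 0.2884 > α = 0.1, fail to reject H₀.
There is insufficient evidence to reject the null hypothesis; the result is not statistically significant at the 0.1 level.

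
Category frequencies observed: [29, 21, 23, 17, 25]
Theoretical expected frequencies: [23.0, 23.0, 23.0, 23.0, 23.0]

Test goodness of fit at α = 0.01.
Chi-square goodness of fit test:
H₀: observed counts match expected distribution
H₁: observed counts differ from expected distribution
df = k - 1 = 4
χ² = Σ(O - E)²/E
   = (29 - 23.0)²/23.0 + (21 - 23.0)²/23.0 + (23 - 23.0)²/23.0 + (17 - 23.0)²/23.0 + (25 - 23.0)²/23.0
   = 1.565 + 0.174 + 0.000 + 1.565 + 0.174
   = 3.48
p-value = 0.4812

Since p-value > α = 0.01, we fail to reject H₀.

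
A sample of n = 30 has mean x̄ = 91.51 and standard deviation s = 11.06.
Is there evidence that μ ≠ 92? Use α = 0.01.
One-sample t-test:
H₀: μ = 92
H₁: μ ≠ 92
df = n - 1 = 29
t = (x̄ - μ₀) / (s/√n) = (91.51 - 92) / (11.06/√30) = -0.243
p-value = 0.8100

Since p-value > α = 0.01, we fail to reject H₀.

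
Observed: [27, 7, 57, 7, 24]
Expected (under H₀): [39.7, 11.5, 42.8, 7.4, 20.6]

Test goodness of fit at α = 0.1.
Chi-square goodness of fit test:
H₀: observed counts match expected distribution
H₁: observed counts differ from expected distribution
df = k - 1 = 4
χ² = Σ(O - E)²/E
   = (27 - 39.7)²/39.7 + (7 - 11.5)²/11.5 + (57 - 42.8)²/42.8 + (7 - 7.4)²/7.4 + (24 - 20.6)²/20.6
   = 4.063 + 1.761 + 4.711 + 0.022 + 0.561
   = 11.12
p-value = 0.0253

Since p-value < α = 0.1, we reject H₀.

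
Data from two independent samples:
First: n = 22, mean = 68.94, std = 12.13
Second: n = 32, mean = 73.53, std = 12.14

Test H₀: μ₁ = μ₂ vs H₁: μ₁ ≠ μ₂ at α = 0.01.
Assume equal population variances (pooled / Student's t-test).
Student's two-sample t-test (equal variances):
H₀: μ₁ = μ₂
H₁: μ₁ ≠ μ₂
df = n₁ + n₂ - 2 = 52
Pooled variance s_p² = [(n₁-1)s₁² + (n₂-1)s₂²] / (n₁ + n₂ - 2) = [(21)(12.13²) + (31)(12.14²)] / 52 = 147.2816
SE = √(s_p²(1/n₁ + 1/n₂)) = √(147.2816 × (1/22 + 1/32)) = 3.3611
t = (x̄₁ - x̄₂) / SE = (68.94 - 73.53) / 3.3611 = -4.59 / 3.3611 = -1.366
p-value = 0.1779

Since p-value > α = 0.01, we fail to reject H₀.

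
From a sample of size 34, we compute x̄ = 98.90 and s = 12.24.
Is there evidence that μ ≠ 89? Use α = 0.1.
One-sample t-test:
H₀: μ = 89
H₁: μ ≠ 89
df = n - 1 = 33
t = (x̄ - μ₀) / (s/√n) = (98.90 - 89) / (12.24/√34) = 4.716
p-value < 0.0001

Since p-value < α = 0.1, we reject H₀.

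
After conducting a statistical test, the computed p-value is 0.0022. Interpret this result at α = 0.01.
Since p = 0.0022 < α = 0.01, reject H₀.
There is sufficient evidence to reject the null hypothesis; the result is statistically significant at the 0.01 level.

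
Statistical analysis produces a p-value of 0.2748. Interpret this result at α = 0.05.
Since p = 0.2748 > α = 0.05, fail to reject H₀.
There is insufficient evidence to reject the null hypothesis; the result is not statistically significant at the 0.05 level.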